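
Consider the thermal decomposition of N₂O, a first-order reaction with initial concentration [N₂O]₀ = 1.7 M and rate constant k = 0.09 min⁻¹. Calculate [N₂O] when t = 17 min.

0.3681 M

Step 1: For a first-order reaction: [N₂O] = [N₂O]₀ × e^(-kt)
Step 2: [N₂O] = 1.7 × e^(-0.09 × 17)
Step 3: [N₂O] = 1.7 × e^(-1.53)
Step 4: [N₂O] = 1.7 × 0.216536 = 0.3681 M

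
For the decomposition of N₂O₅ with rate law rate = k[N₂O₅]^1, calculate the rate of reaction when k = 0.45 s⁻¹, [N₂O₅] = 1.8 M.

0.81 M/s

Step 1: Identify the rate law: rate = k[N₂O₅]^1
Step 2: Substitute values: rate = 0.45 × (1.8)^1
Step 3: Calculate: rate = 0.45 × 1.8 = 0.81 M/s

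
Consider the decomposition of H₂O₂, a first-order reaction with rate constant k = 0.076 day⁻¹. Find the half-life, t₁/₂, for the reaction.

9.12 day

Step 1: For a first-order reaction, t₁/₂ = ln(2)/k
Step 2: t₁/₂ = ln(2)/0.076
Step 3: t₁/₂ = 0.6931/0.076 = 9.12 day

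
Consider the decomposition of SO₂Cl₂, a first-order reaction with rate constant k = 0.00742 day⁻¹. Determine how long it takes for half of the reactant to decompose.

93.42 day

Step 1: For a first-order reaction, t₁/₂ = ln(2)/k
Step 2: t₁/₂ = ln(2)/0.00742
Step 3: t₁/₂ = 0.6931/0.00742 = 93.42 day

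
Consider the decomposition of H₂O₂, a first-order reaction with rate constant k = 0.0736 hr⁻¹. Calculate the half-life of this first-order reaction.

9.418 hr

Step 1: For a first-order reaction, t₁/₂ = ln(2)/k
Step 2: t₁/₂ = ln(2)/0.0736
Step 3: t₁/₂ = 0.6931/0.0736 = 9.418 hr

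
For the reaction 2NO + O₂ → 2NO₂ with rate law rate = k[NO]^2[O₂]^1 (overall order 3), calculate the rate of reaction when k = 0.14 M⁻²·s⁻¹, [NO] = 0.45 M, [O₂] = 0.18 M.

0.005103 M/s

Step 1: The rate law is rate = k[NO]^2[O₂]^1, overall order = 2+1 = 3
Step 2: Substitute values: rate = 0.14 × (0.45)^2 × (0.18)^1
Step 3: rate = 0.14 × 0.2025 × 0.18 = 0.005103 M/s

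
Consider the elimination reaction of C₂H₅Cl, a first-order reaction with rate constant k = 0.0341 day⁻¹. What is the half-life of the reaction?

20.33 day

Step 1: For a first-order reaction, t₁/₂ = ln(2)/k
Step 2: t₁/₂ = ln(2)/0.0341
Step 3: t₁/₂ = 0.6931/0.0341 = 20.33 day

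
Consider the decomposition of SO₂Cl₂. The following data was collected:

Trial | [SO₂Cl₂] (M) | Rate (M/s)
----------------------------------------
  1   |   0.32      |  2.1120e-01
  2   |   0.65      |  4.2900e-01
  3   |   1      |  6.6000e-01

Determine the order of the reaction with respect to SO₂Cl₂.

first order (1)

Step 1: Compare trials to find order n where rate₂/rate₁ = ([SO₂Cl₂]₂/[SO₂Cl₂]₁)^n
Step 2: rate₂/rate₁ = 4.2900e-01/2.1120e-01 = 2.031
Step 3: [SO₂Cl₂]₂/[SO₂Cl₂]₁ = 0.65/0.32 = 2.031
Step 4: n = ln(2.031)/ln(2.031) = 1.00 ≈ 1
Step 5: The reaction is first order in SO₂Cl₂.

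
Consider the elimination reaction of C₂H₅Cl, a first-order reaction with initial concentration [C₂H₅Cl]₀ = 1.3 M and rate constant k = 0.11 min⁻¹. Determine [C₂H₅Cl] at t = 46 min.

0.008249 M

Step 1: For a first-order reaction: [C₂H₅Cl] = [C₂H₅Cl]₀ × e^(-kt)
Step 2: [C₂H₅Cl] = 1.3 × e^(-0.11 × 46)
Step 3: [C₂H₅Cl] = 1.3 × e^(-5.06)
Step 4: [C₂H₅Cl] = 1.3 × 0.00634556 = 0.008249 M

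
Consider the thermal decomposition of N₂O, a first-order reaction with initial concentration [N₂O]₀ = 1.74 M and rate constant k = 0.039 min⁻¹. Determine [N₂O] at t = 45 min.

0.3009 M

Step 1: For a first-order reaction: [N₂O] = [N₂O]₀ × e^(-kt)
Step 2: [N₂O] = 1.74 × e^(-0.039 × 45)
Step 3: [N₂O] = 1.74 × e^(-1.755)
Step 4: [N₂O] = 1.74 × 0.172907 = 0.3009 M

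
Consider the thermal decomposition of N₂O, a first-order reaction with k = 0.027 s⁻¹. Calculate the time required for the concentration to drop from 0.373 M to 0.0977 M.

49.62 s

Step 1: For first-order: t = ln([N₂O]₀/[N₂O])/k
Step 2: t = ln(0.373/0.0977)/0.027
Step 3: t = ln(3.818)/0.027
Step 4: t = 1.34/0.027 = 49.62 s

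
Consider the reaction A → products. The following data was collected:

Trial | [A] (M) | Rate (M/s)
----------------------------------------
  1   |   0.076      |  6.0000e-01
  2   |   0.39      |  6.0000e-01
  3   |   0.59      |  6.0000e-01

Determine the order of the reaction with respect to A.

zeroth order (0)

Step 1: Compare trials - when concentration changes, rate stays constant.
Step 2: rate₂/rate₁ = 6.0000e-01/6.0000e-01 = 1
Step 3: [A]₂/[A]₁ = 0.39/0.076 = 5.132
Step 4: Since rate ratio ≈ (conc ratio)^0, the reaction is zeroth order.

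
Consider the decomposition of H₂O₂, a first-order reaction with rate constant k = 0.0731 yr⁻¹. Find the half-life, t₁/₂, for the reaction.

9.482 yr

Step 1: For a first-order reaction, t₁/₂ = ln(2)/k
Step 2: t₁/₂ = ln(2)/0.0731
Step 3: t₁/₂ = 0.6931/0.0731 = 9.482 yr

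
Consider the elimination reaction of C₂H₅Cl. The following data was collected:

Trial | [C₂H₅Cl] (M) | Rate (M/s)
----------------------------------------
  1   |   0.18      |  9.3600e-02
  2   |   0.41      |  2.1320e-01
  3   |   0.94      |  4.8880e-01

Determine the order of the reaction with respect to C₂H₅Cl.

first order (1)

Step 1: Compare trials to find order n where rate₂/rate₁ = ([C₂H₅Cl]₂/[C₂H₅Cl]₁)^n
Step 2: rate₂/rate₁ = 2.1320e-01/9.3600e-02 = 2.278
Step 3: [C₂H₅Cl]₂/[C₂H₅Cl]₁ = 0.41/0.18 = 2.278
Step 4: n = ln(2.278)/ln(2.278) = 1.00 ≈ 1
Step 5: The reaction is first order in C₂H₅Cl.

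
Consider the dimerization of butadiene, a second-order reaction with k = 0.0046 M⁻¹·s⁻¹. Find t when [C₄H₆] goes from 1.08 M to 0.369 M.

387.8 s

Step 1: For second-order: t = (1/[C₄H₆] - 1/[C₄H₆]₀)/k
Step 2: t = (1/0.369 - 1/1.08)/0.0046
Step 3: t = (2.71 - 0.9259)/0.0046
Step 4: t = 1.784/0.0046 = 387.8 s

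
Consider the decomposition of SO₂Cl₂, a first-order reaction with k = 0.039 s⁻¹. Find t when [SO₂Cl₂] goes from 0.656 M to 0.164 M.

35.55 s

Step 1: For first-order: t = ln([SO₂Cl₂]₀/[SO₂Cl₂])/k
Step 2: t = ln(0.656/0.164)/0.039
Step 3: t = ln(4)/0.039
Step 4: t = 1.386/0.039 = 35.55 s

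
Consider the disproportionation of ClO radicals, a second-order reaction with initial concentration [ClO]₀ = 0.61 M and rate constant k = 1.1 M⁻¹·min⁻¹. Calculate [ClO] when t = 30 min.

0.02887 M

Step 1: For a second-order reaction: 1/[ClO] = 1/[ClO]₀ + kt
Step 2: 1/[ClO] = 1/0.61 + 1.1 × 30
Step 3: 1/[ClO] = 1.639 + 33 = 34.64
Step 4: [ClO] = 1/34.64 = 0.02887 M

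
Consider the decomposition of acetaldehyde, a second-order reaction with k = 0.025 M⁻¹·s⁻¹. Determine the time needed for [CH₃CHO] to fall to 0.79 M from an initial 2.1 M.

31.59 s

Step 1: For second-order: t = (1/[CH₃CHO] - 1/[CH₃CHO]₀)/k
Step 2: t = (1/0.79 - 1/2.1)/0.025
Step 3: t = (1.266 - 0.4762)/0.025
Step 4: t = 0.7896/0.025 = 31.59 s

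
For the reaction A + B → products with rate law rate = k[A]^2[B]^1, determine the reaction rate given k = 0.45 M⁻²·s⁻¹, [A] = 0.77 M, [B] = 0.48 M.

0.1281 M/s

Step 1: The rate law is rate = k[A]^2[B]^1
Step 2: Substitute: rate = 0.45 × (0.77)^2 × (0.48)^1
Step 3: rate = 0.45 × 0.5929 × 0.48 = 0.128066 M/s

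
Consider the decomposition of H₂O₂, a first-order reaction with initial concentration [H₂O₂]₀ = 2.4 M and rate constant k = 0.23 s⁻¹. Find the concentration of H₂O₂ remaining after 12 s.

0.1519 M

Step 1: For a first-order reaction: [H₂O₂] = [H₂O₂]₀ × e^(-kt)
Step 2: [H₂O₂] = 2.4 × e^(-0.23 × 12)
Step 3: [H₂O₂] = 2.4 × e^(-2.76)
Step 4: [H₂O₂] = 2.4 × 0.0632918 = 0.1519 M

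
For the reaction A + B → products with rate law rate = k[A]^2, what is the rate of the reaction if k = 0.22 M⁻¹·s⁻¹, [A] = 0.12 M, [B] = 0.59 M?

0.003168 M/s

Step 1: The rate law is rate = k[A]^2
Step 2: Note that the rate does not depend on [B] (zero order in B).
Step 3: rate = 0.22 × (0.12)^2 = 0.003168 M/s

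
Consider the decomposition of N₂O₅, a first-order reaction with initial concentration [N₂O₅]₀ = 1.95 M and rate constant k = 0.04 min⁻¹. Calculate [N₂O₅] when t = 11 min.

1.256 M

Step 1: For a first-order reaction: [N₂O₅] = [N₂O₅]₀ × e^(-kt)
Step 2: [N₂O₅] = 1.95 × e^(-0.04 × 11)
Step 3: [N₂O₅] = 1.95 × e^(-0.44)
Step 4: [N₂O₅] = 1.95 × 0.644036 = 1.256 M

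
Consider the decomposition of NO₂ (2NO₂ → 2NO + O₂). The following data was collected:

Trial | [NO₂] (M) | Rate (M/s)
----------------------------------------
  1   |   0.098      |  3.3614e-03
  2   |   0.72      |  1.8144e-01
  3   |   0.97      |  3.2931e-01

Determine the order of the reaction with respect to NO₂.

second order (2)

Step 1: Compare trials to find order n where rate₂/rate₁ = ([NO₂]₂/[NO₂]₁)^n
Step 2: rate₂/rate₁ = 1.8144e-01/3.3614e-03 = 53.98
Step 3: [NO₂]₂/[NO₂]₁ = 0.72/0.098 = 7.347
Step 4: n = ln(53.98)/ln(7.347) = 2.00 ≈ 2
Step 5: The reaction is second order in NO₂.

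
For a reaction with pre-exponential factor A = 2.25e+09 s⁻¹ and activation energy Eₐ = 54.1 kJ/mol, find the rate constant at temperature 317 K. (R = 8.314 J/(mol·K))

2.74e+00 s⁻¹

Step 1: Use the Arrhenius equation: k = A × exp(-Eₐ/RT)
Step 2: Convert Eₐ to J/mol: 54.1 kJ/mol = 54100 J/mol
Step 3: Calculate the exponent: -Eₐ/(RT) = -54100/(8.314 × 317) = -20.52712
Step 4: k = 2.25e+09 × exp(-20.52712)
Step 5: k = 2.25e+09 × 1.21670e-09 = 2.7376e+00 s⁻¹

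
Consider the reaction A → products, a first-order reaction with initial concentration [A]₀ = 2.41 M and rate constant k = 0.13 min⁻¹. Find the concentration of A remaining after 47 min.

0.005352 M

Step 1: For a first-order reaction: [A] = [A]₀ × e^(-kt)
Step 2: [A] = 2.41 × e^(-0.13 × 47)
Step 3: [A] = 2.41 × e^(-6.11)
Step 4: [A] = 2.41 × 0.00222055 = 0.005352 M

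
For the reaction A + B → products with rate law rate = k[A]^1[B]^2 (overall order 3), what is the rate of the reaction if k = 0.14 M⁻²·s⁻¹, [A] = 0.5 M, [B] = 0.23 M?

0.003703 M/s

Step 1: The rate law is rate = k[A]^1[B]^2, overall order = 1+2 = 3
Step 2: Substitute values: rate = 0.14 × (0.5)^1 × (0.23)^2
Step 3: rate = 0.14 × 0.5 × 0.0529 = 0.003703 M/s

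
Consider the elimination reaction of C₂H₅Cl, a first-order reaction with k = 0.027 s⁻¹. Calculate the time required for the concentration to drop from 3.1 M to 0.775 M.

51.34 s

Step 1: For first-order: t = ln([C₂H₅Cl]₀/[C₂H₅Cl])/k
Step 2: t = ln(3.1/0.775)/0.027
Step 3: t = ln(4)/0.027
Step 4: t = 1.386/0.027 = 51.34 s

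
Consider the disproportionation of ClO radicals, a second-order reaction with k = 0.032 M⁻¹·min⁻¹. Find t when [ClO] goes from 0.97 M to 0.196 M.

127.2 min

Step 1: For second-order: t = (1/[ClO] - 1/[ClO]₀)/k
Step 2: t = (1/0.196 - 1/0.97)/0.032
Step 3: t = (5.102 - 1.031)/0.032
Step 4: t = 4.071/0.032 = 127.2 min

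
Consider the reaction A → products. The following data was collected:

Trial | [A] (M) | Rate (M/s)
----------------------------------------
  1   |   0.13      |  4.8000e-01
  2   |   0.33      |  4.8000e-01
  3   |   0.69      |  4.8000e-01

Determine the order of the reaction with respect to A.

zeroth order (0)

Step 1: Compare trials - when concentration changes, rate stays constant.
Step 2: rate₂/rate₁ = 4.8000e-01/4.8000e-01 = 1
Step 3: [A]₂/[A]₁ = 0.33/0.13 = 2.538
Step 4: Since rate ratio ≈ (conc ratio)^0, the reaction is zeroth order.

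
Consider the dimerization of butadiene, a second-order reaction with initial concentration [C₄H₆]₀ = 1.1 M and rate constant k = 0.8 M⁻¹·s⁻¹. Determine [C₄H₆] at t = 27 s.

0.04443 M

Step 1: For a second-order reaction: 1/[C₄H₆] = 1/[C₄H₆]₀ + kt
Step 2: 1/[C₄H₆] = 1/1.1 + 0.8 × 27
Step 3: 1/[C₄H₆] = 0.9091 + 21.6 = 22.51
Step 4: [C₄H₆] = 1/22.51 = 0.04443 M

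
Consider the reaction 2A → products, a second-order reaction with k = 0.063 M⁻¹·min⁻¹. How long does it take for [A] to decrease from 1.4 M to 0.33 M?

36.76 min

Step 1: For second-order: t = (1/[A] - 1/[A]₀)/k
Step 2: t = (1/0.33 - 1/1.4)/0.063
Step 3: t = (3.03 - 0.7143)/0.063
Step 4: t = 2.316/0.063 = 36.76 min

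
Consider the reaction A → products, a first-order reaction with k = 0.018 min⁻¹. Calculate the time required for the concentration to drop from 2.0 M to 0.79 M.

51.6 min

Step 1: For first-order: t = ln([A]₀/[A])/k
Step 2: t = ln(2.0/0.79)/0.018
Step 3: t = ln(2.532)/0.018
Step 4: t = 0.9289/0.018 = 51.6 min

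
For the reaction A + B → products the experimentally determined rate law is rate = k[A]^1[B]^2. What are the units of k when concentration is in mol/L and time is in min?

(mol/L)⁻²·min⁻¹

Step 1: Overall order = 1 + 2 = 3.
Step 2: rate has units mol/L·min⁻¹; [A]^1[B]^2 has units (mol/L)^3.
Step 3: k = rate/([A]^1[B]^2), so units of k = (mol/L)^(1-3)·min⁻¹ = (mol/L)⁻²·min⁻¹.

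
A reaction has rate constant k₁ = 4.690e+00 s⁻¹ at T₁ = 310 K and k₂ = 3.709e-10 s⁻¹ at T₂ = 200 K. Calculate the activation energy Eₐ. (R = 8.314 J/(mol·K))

109.0 kJ/mol

Step 1: Use the two-temperature Arrhenius form: ln(k₂/k₁) = -Eₐ/R × (1/T₂ - 1/T₁)
Step 2: ln(k₂/k₁) = ln(3.709e-10/4.690e+00) = ln(7.90832e-11) = -23.2605
Step 3: 1/T₂ - 1/T₁ = 1/200 - 1/310 = 1.774194e-03 K⁻¹
Step 4: Eₐ = -R × ln(k₂/k₁) / (1/T₂ - 1/T₁) = -8.314 × -23.2605 / 1.774194e-03
Step 5: Eₐ = 1.0900e+05 J/mol = 109.0 kJ/mol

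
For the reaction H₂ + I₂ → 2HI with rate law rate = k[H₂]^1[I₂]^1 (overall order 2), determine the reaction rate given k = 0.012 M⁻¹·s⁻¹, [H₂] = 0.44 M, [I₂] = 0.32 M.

0.00169 M/s

Step 1: The rate law is rate = k[H₂]^1[I₂]^1, overall order = 1+1 = 2
Step 2: Substitute values: rate = 0.012 × (0.44)^1 × (0.32)^1
Step 3: rate = 0.012 × 0.44 × 0.32 = 0.0016896 M/s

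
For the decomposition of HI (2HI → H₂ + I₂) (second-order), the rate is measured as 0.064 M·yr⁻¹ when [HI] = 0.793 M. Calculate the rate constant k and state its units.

0.1018 M⁻¹·yr⁻¹

Step 1: rate = k[HI]^2, so k = rate / [HI]^2.
Step 2: k = 0.064 / (0.793)^2 = 0.064 / 0.6288.
Step 3: k = 0.1018 M⁻¹·yr⁻¹.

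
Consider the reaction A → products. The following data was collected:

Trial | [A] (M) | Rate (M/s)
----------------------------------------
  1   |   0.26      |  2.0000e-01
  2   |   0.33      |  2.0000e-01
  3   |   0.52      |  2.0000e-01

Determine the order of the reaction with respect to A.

zeroth order (0)

Step 1: Compare trials - when concentration changes, rate stays constant.
Step 2: rate₂/rate₁ = 2.0000e-01/2.0000e-01 = 1
Step 3: [A]₂/[A]₁ = 0.33/0.26 = 1.269
Step 4: Since rate ratio ≈ (conc ratio)^0, the reaction is zeroth order.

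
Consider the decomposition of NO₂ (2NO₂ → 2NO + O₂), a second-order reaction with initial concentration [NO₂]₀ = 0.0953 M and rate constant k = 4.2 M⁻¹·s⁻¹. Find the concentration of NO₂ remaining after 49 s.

0.004623 M

Step 1: For a second-order reaction: 1/[NO₂] = 1/[NO₂]₀ + kt
Step 2: 1/[NO₂] = 1/0.0953 + 4.2 × 49
Step 3: 1/[NO₂] = 10.49 + 205.8 = 216.3
Step 4: [NO₂] = 1/216.3 = 0.004623 M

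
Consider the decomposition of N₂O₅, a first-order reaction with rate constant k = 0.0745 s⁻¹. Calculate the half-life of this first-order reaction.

9.304 s

Step 1: For a first-order reaction, t₁/₂ = ln(2)/k
Step 2: t₁/₂ = ln(2)/0.0745
Step 3: t₁/₂ = 0.6931/0.0745 = 9.304 s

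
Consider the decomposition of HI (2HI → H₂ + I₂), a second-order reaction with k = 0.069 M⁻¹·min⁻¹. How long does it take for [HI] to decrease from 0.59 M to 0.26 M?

31.18 min

Step 1: For second-order: t = (1/[HI] - 1/[HI]₀)/k
Step 2: t = (1/0.26 - 1/0.59)/0.069
Step 3: t = (3.846 - 1.695)/0.069
Step 4: t = 2.151/0.069 = 31.18 min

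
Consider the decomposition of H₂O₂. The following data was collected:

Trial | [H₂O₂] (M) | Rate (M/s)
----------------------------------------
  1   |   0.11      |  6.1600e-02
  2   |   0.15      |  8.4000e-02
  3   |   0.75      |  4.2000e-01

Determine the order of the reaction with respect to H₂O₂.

first order (1)

Step 1: Compare trials to find order n where rate₂/rate₁ = ([H₂O₂]₂/[H₂O₂]₁)^n
Step 2: rate₂/rate₁ = 8.4000e-02/6.1600e-02 = 1.364
Step 3: [H₂O₂]₂/[H₂O₂]₁ = 0.15/0.11 = 1.364
Step 4: n = ln(1.364)/ln(1.364) = 1.00 ≈ 1
Step 5: The reaction is first order in H₂O₂.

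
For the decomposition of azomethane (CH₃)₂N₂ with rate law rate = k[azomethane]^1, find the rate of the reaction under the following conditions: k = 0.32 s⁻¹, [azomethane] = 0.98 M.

0.3136 M/s

Step 1: Identify the rate law: rate = k[azomethane]^1
Step 2: Substitute values: rate = 0.32 × (0.98)^1
Step 3: Calculate: rate = 0.32 × 0.98 = 0.3136 M/s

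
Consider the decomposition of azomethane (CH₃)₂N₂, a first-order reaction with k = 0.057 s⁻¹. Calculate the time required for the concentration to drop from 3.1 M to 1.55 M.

12.16 s

Step 1: For first-order: t = ln([azomethane]₀/[azomethane])/k
Step 2: t = ln(3.1/1.55)/0.057
Step 3: t = ln(2)/0.057
Step 4: t = 0.6931/0.057 = 12.16 s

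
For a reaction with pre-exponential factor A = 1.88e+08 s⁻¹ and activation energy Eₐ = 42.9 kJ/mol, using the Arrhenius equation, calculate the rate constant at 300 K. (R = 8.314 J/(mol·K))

6.37e+00 s⁻¹

Step 1: Use the Arrhenius equation: k = A × exp(-Eₐ/RT)
Step 2: Convert Eₐ to J/mol: 42.9 kJ/mol = 42900 J/mol
Step 3: Calculate the exponent: -Eₐ/(RT) = -42900/(8.314 × 300) = -17.19990
Step 4: k = 1.88e+08 × exp(-17.19990)
Step 5: k = 1.88e+08 × 3.38983e-08 = 6.3729e+00 s⁻¹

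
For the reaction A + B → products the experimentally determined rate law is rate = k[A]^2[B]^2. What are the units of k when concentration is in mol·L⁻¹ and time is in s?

(mol·L⁻¹)⁻³·s⁻¹

Step 1: Overall order = 2 + 2 = 4.
Step 2: rate has units mol·L⁻¹·s⁻¹; [A]^2[B]^2 has units (mol·L⁻¹)^4.
Step 3: k = rate/([A]^2[B]^2), so units of k = (mol·L⁻¹)^(1-4)·s⁻¹ = (mol·L⁻¹)⁻³·s⁻¹.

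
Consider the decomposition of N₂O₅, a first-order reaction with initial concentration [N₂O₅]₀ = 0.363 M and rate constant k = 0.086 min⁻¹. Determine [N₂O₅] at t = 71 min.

0.0008093 M

Step 1: For a first-order reaction: [N₂O₅] = [N₂O₅]₀ × e^(-kt)
Step 2: [N₂O₅] = 0.363 × e^(-0.086 × 71)
Step 3: [N₂O₅] = 0.363 × e^(-6.106)
Step 4: [N₂O₅] = 0.363 × 0.00222945 = 0.0008093 M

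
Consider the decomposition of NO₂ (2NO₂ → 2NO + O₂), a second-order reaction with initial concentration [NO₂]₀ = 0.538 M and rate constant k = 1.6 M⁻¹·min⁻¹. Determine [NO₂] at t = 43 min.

0.01415 M

Step 1: For a second-order reaction: 1/[NO₂] = 1/[NO₂]₀ + kt
Step 2: 1/[NO₂] = 1/0.538 + 1.6 × 43
Step 3: 1/[NO₂] = 1.859 + 68.8 = 70.66
Step 4: [NO₂] = 1/70.66 = 0.01415 M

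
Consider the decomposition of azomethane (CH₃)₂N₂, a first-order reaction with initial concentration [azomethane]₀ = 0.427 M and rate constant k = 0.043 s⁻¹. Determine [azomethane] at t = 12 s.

0.2549 M

Step 1: For a first-order reaction: [azomethane] = [azomethane]₀ × e^(-kt)
Step 2: [azomethane] = 0.427 × e^(-0.043 × 12)
Step 3: [azomethane] = 0.427 × e^(-0.516)
Step 4: [azomethane] = 0.427 × 0.596903 = 0.2549 M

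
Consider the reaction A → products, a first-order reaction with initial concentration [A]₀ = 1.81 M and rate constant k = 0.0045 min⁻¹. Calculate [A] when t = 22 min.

1.639 M

Step 1: For a first-order reaction: [A] = [A]₀ × e^(-kt)
Step 2: [A] = 1.81 × e^(-0.0045 × 22)
Step 3: [A] = 1.81 × e^(-0.099)
Step 4: [A] = 1.81 × 0.905743 = 1.639 M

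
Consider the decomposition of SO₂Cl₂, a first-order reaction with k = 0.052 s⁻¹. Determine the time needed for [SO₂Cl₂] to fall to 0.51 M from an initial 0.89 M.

10.71 s

Step 1: For first-order: t = ln([SO₂Cl₂]₀/[SO₂Cl₂])/k
Step 2: t = ln(0.89/0.51)/0.052
Step 3: t = ln(1.745)/0.052
Step 4: t = 0.5568/0.052 = 10.71 s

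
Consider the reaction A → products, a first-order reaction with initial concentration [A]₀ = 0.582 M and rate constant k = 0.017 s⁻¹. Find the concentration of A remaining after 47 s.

0.2618 M

Step 1: For a first-order reaction: [A] = [A]₀ × e^(-kt)
Step 2: [A] = 0.582 × e^(-0.017 × 47)
Step 3: [A] = 0.582 × e^(-0.799)
Step 4: [A] = 0.582 × 0.449779 = 0.2618 M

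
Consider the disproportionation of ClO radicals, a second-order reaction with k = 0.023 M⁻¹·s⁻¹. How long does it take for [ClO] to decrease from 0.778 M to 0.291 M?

93.53 s

Step 1: For second-order: t = (1/[ClO] - 1/[ClO]₀)/k
Step 2: t = (1/0.291 - 1/0.778)/0.023
Step 3: t = (3.436 - 1.285)/0.023
Step 4: t = 2.151/0.023 = 93.53 s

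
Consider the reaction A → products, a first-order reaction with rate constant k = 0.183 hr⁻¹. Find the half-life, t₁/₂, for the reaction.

3.788 hr

Step 1: For a first-order reaction, t₁/₂ = ln(2)/k
Step 2: t₁/₂ = ln(2)/0.183
Step 3: t₁/₂ = 0.6931/0.183 = 3.788 hr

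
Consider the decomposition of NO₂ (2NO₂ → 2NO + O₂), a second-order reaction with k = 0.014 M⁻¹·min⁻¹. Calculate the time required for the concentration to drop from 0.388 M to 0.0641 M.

930.2 min

Step 1: For second-order: t = (1/[NO₂] - 1/[NO₂]₀)/k
Step 2: t = (1/0.0641 - 1/0.388)/0.014
Step 3: t = (15.6 - 2.577)/0.014
Step 4: t = 13.02/0.014 = 930.2 min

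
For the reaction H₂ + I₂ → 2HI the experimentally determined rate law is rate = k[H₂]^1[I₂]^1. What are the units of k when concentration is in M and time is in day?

M⁻¹·day⁻¹

Step 1: Overall order = 1 + 1 = 2.
Step 2: rate has units M·day⁻¹; [H₂]^1[I₂]^1 has units M^2.
Step 3: k = rate/([H₂]^1[I₂]^1), so units of k = M^(1-2)·day⁻¹ = M⁻¹·day⁻¹.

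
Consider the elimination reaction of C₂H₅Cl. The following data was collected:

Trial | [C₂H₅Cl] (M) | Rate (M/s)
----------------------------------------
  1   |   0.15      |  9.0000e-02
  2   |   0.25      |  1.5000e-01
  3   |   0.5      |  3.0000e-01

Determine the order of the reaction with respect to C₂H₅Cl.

first order (1)

Step 1: Compare trials to find order n where rate₂/rate₁ = ([C₂H₅Cl]₂/[C₂H₅Cl]₁)^n
Step 2: rate₂/rate₁ = 1.5000e-01/9.0000e-02 = 1.667
Step 3: [C₂H₅Cl]₂/[C₂H₅Cl]₁ = 0.25/0.15 = 1.667
Step 4: n = ln(1.667)/ln(1.667) = 1.00 ≈ 1
Step 5: The reaction is first order in C₂H₅Cl.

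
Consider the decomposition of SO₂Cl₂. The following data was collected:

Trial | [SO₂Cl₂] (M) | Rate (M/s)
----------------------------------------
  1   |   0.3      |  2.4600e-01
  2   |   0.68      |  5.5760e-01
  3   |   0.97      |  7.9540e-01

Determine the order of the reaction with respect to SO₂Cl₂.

first order (1)

Step 1: Compare trials to find order n where rate₂/rate₁ = ([SO₂Cl₂]₂/[SO₂Cl₂]₁)^n
Step 2: rate₂/rate₁ = 5.5760e-01/2.4600e-01 = 2.267
Step 3: [SO₂Cl₂]₂/[SO₂Cl₂]₁ = 0.68/0.3 = 2.267
Step 4: n = ln(2.267)/ln(2.267) = 1.00 ≈ 1
Step 5: The reaction is first order in SO₂Cl₂.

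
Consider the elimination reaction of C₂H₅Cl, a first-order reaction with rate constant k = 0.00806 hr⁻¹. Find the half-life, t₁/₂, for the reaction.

86 hr

Step 1: For a first-order reaction, t₁/₂ = ln(2)/k
Step 2: t₁/₂ = ln(2)/0.00806
Step 3: t₁/₂ = 0.6931/0.00806 = 86 hr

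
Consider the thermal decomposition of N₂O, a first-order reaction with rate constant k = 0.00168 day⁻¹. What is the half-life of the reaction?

412.6 day

Step 1: For a first-order reaction, t₁/₂ = ln(2)/k
Step 2: t₁/₂ = ln(2)/0.00168
Step 3: t₁/₂ = 0.6931/0.00168 = 412.6 day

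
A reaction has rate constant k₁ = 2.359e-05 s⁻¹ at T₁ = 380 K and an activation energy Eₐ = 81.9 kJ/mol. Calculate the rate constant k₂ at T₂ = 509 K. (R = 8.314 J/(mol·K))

1.683e-02 s⁻¹

Step 1: Use the two-temperature Arrhenius form: ln(k₂/k₁) = -Eₐ/R × (1/T₂ - 1/T₁)
Step 2: Convert Eₐ to J/mol: 81.9 kJ/mol = 81900 J/mol
Step 3: 1/T₂ - 1/T₁ = 1/509 - 1/380 = -6.669424e-04 K⁻¹
Step 4: ln(k₂/k₁) = -81900/8.314 × -6.669424e-04 = 6.56995
Step 5: k₂ = k₁ × exp(6.56995) = 2.359e-05 × 7.13334e+02 = 1.683e-02 s⁻¹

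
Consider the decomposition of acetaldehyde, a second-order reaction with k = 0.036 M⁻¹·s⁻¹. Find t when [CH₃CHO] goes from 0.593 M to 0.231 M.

73.41 s

Step 1: For second-order: t = (1/[CH₃CHO] - 1/[CH₃CHO]₀)/k
Step 2: t = (1/0.231 - 1/0.593)/0.036
Step 3: t = (4.329 - 1.686)/0.036
Step 4: t = 2.643/0.036 = 73.41 s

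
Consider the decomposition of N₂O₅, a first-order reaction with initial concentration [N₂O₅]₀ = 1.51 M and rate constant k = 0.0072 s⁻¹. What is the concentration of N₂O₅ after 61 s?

0.9733 M

Step 1: For a first-order reaction: [N₂O₅] = [N₂O₅]₀ × e^(-kt)
Step 2: [N₂O₅] = 1.51 × e^(-0.0072 × 61)
Step 3: [N₂O₅] = 1.51 × e^(-0.4392)
Step 4: [N₂O₅] = 1.51 × 0.644552 = 0.9733 M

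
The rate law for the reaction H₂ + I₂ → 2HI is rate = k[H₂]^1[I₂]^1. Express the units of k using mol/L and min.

(mol/L)⁻¹·min⁻¹

Step 1: Overall order = 1 + 1 = 2.
Step 2: rate has units mol/L·min⁻¹; [H₂]^1[I₂]^1 has units (mol/L)^2.
Step 3: k = rate/([H₂]^1[I₂]^1), so units of k = (mol/L)^(1-2)·min⁻¹ = (mol/L)⁻¹·min⁻¹.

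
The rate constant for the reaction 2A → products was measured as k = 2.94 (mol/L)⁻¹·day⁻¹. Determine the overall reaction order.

second order (2)

Step 1: The units of k for an nth-order reaction are (concentration)^(1-n)·(time)⁻¹.
Step 2: Here k has units (mol/L)⁻¹·day⁻¹, so the concentration exponent is -1.
Step 3: 1 - n = -1 ⇒ n = 2. The reaction is second order.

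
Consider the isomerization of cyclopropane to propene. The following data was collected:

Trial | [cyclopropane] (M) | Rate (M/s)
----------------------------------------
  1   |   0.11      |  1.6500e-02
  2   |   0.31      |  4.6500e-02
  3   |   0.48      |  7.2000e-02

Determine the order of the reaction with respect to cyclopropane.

first order (1)

Step 1: Compare trials to find order n where rate₂/rate₁ = ([cyclopropane]₂/[cyclopropane]₁)^n
Step 2: rate₂/rate₁ = 4.6500e-02/1.6500e-02 = 2.818
Step 3: [cyclopropane]₂/[cyclopropane]₁ = 0.31/0.11 = 2.818
Step 4: n = ln(2.818)/ln(2.818) = 1.00 ≈ 1
Step 5: The reaction is first order in cyclopropane.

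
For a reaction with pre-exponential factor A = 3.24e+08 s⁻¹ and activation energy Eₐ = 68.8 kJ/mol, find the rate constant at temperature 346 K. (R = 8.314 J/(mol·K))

1.33e-02 s⁻¹

Step 1: Use the Arrhenius equation: k = A × exp(-Eₐ/RT)
Step 2: Convert Eₐ to J/mol: 68.8 kJ/mol = 68800 J/mol
Step 3: Calculate the exponent: -Eₐ/(RT) = -68800/(8.314 × 346) = -23.91676
Step 4: k = 3.24e+08 × exp(-23.91676)
Step 5: k = 3.24e+08 × 4.10283e-11 = 1.3293e-02 s⁻¹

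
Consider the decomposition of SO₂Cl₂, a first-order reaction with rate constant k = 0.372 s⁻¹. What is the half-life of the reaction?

1.863 s

Step 1: For a first-order reaction, t₁/₂ = ln(2)/k
Step 2: t₁/₂ = ln(2)/0.372
Step 3: t₁/₂ = 0.6931/0.372 = 1.863 s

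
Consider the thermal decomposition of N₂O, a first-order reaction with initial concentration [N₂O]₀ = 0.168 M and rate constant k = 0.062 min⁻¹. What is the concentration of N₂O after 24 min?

0.03794 M

Step 1: For a first-order reaction: [N₂O] = [N₂O]₀ × e^(-kt)
Step 2: [N₂O] = 0.168 × e^(-0.062 × 24)
Step 3: [N₂O] = 0.168 × e^(-1.488)
Step 4: [N₂O] = 0.168 × 0.225824 = 0.03794 M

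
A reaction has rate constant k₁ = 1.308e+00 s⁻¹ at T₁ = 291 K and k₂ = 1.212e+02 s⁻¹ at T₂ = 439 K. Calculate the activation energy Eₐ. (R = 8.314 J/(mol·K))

32.5 kJ/mol

Step 1: Use the two-temperature Arrhenius form: ln(k₂/k₁) = -Eₐ/R × (1/T₂ - 1/T₁)
Step 2: ln(k₂/k₁) = ln(1.212e+02/1.308e+00) = ln(92.6606) = 4.52894
Step 3: 1/T₂ - 1/T₁ = 1/439 - 1/291 = -1.158522e-03 K⁻¹
Step 4: Eₐ = -R × ln(k₂/k₁) / (1/T₂ - 1/T₁) = -8.314 × 4.52894 / -1.158522e-03
Step 5: Eₐ = 3.2501e+04 J/mol = 32.5 kJ/mol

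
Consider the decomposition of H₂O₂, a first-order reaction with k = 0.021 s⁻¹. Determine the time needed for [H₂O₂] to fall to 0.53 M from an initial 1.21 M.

39.31 s

Step 1: For first-order: t = ln([H₂O₂]₀/[H₂O₂])/k
Step 2: t = ln(1.21/0.53)/0.021
Step 3: t = ln(2.283)/0.021
Step 4: t = 0.8255/0.021 = 39.31 s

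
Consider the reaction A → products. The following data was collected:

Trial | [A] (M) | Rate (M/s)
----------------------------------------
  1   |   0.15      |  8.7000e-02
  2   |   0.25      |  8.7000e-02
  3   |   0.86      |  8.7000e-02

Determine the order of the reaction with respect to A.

zeroth order (0)

Step 1: Compare trials - when concentration changes, rate stays constant.
Step 2: rate₂/rate₁ = 8.7000e-02/8.7000e-02 = 1
Step 3: [A]₂/[A]₁ = 0.25/0.15 = 1.667
Step 4: Since rate ratio ≈ (conc ratio)^0, the reaction is zeroth order.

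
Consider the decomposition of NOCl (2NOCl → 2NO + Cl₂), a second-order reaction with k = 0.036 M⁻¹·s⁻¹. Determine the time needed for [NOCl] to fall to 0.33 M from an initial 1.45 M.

65.02 s

Step 1: For second-order: t = (1/[NOCl] - 1/[NOCl]₀)/k
Step 2: t = (1/0.33 - 1/1.45)/0.036
Step 3: t = (3.03 - 0.6897)/0.036
Step 4: t = 2.341/0.036 = 65.02 s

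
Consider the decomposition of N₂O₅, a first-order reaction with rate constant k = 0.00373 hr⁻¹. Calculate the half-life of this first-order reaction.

185.8 hr

Step 1: For a first-order reaction, t₁/₂ = ln(2)/k
Step 2: t₁/₂ = ln(2)/0.00373
Step 3: t₁/₂ = 0.6931/0.00373 = 185.8 hr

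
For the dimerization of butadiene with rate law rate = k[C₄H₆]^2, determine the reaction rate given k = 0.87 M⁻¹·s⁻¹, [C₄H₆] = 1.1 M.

1.053 M/s

Step 1: Identify the rate law: rate = k[C₄H₆]^2
Step 2: Substitute values: rate = 0.87 × (1.1)^2
Step 3: Calculate: rate = 0.87 × 1.21 = 1.0527 M/s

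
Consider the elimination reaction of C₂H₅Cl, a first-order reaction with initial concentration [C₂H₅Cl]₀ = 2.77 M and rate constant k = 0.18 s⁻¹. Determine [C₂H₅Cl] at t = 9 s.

0.5482 M

Step 1: For a first-order reaction: [C₂H₅Cl] = [C₂H₅Cl]₀ × e^(-kt)
Step 2: [C₂H₅Cl] = 2.77 × e^(-0.18 × 9)
Step 3: [C₂H₅Cl] = 2.77 × e^(-1.62)
Step 4: [C₂H₅Cl] = 2.77 × 0.197899 = 0.5482 M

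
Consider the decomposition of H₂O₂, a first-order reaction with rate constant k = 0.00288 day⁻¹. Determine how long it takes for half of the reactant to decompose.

240.7 day

Step 1: For a first-order reaction, t₁/₂ = ln(2)/k
Step 2: t₁/₂ = ln(2)/0.00288
Step 3: t₁/₂ = 0.6931/0.00288 = 240.7 day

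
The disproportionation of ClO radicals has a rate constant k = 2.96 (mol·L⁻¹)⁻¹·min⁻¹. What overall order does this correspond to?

second order (2)

Step 1: The units of k for an nth-order reaction are (concentration)^(1-n)·(time)⁻¹.
Step 2: Here k has units (mol·L⁻¹)⁻¹·min⁻¹, so the concentration exponent is -1.
Step 3: 1 - n = -1 ⇒ n = 2. The reaction is second order.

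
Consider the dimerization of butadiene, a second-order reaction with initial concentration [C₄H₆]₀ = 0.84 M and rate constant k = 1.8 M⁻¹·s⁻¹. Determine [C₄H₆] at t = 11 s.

0.04764 M

Step 1: For a second-order reaction: 1/[C₄H₆] = 1/[C₄H₆]₀ + kt
Step 2: 1/[C₄H₆] = 1/0.84 + 1.8 × 11
Step 3: 1/[C₄H₆] = 1.19 + 19.8 = 20.99
Step 4: [C₄H₆] = 1/20.99 = 0.04764 M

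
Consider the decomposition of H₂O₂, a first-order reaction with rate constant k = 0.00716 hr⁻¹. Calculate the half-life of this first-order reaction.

96.81 hr

Step 1: For a first-order reaction, t₁/₂ = ln(2)/k
Step 2: t₁/₂ = ln(2)/0.00716
Step 3: t₁/₂ = 0.6931/0.00716 = 96.81 hr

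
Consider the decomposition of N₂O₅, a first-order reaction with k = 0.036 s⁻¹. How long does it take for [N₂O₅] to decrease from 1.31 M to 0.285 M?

42.37 s

Step 1: For first-order: t = ln([N₂O₅]₀/[N₂O₅])/k
Step 2: t = ln(1.31/0.285)/0.036
Step 3: t = ln(4.596)/0.036
Step 4: t = 1.525/0.036 = 42.37 s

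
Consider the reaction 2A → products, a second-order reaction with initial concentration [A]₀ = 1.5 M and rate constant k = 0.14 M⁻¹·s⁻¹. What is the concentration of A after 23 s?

0.2573 M

Step 1: For a second-order reaction: 1/[A] = 1/[A]₀ + kt
Step 2: 1/[A] = 1/1.5 + 0.14 × 23
Step 3: 1/[A] = 0.6667 + 3.22 = 3.887
Step 4: [A] = 1/3.887 = 0.2573 M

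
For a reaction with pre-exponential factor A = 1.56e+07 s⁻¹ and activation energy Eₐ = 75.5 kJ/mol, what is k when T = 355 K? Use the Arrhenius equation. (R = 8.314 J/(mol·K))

1.21e-04 s⁻¹

Step 1: Use the Arrhenius equation: k = A × exp(-Eₐ/RT)
Step 2: Convert Eₐ to J/mol: 75.5 kJ/mol = 75500 J/mol
Step 3: Calculate the exponent: -Eₐ/(RT) = -75500/(8.314 × 355) = -25.58047
Step 4: k = 1.56e+07 × exp(-25.58047)
Step 5: k = 1.56e+07 × 7.77218e-12 = 1.2125e-04 s⁻¹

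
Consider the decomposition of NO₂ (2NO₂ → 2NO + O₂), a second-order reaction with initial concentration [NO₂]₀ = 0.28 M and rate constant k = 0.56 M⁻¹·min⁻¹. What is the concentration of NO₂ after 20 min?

0.0677 M

Step 1: For a second-order reaction: 1/[NO₂] = 1/[NO₂]₀ + kt
Step 2: 1/[NO₂] = 1/0.28 + 0.56 × 20
Step 3: 1/[NO₂] = 3.571 + 11.2 = 14.77
Step 4: [NO₂] = 1/14.77 = 0.0677 M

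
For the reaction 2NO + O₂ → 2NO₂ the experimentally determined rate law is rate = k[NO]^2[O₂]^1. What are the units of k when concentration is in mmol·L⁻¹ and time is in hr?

(mmol·L⁻¹)⁻²·hr⁻¹

Step 1: Overall order = 2 + 1 = 3.
Step 2: rate has units mmol·L⁻¹·hr⁻¹; [NO]^2[O₂]^1 has units (mmol·L⁻¹)^3.
Step 3: k = rate/([NO]^2[O₂]^1), so units of k = (mmol·L⁻¹)^(1-3)·hr⁻¹ = (mmol·L⁻¹)⁻²·hr⁻¹.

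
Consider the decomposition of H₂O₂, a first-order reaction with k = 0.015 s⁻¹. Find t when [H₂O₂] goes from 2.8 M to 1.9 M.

25.85 s

Step 1: For first-order: t = ln([H₂O₂]₀/[H₂O₂])/k
Step 2: t = ln(2.8/1.9)/0.015
Step 3: t = ln(1.474)/0.015
Step 4: t = 0.3878/0.015 = 25.85 s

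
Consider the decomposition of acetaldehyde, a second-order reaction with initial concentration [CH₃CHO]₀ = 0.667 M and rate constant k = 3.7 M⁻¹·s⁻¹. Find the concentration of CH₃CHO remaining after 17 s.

0.01553 M

Step 1: For a second-order reaction: 1/[CH₃CHO] = 1/[CH₃CHO]₀ + kt
Step 2: 1/[CH₃CHO] = 1/0.667 + 3.7 × 17
Step 3: 1/[CH₃CHO] = 1.499 + 62.9 = 64.4
Step 4: [CH₃CHO] = 1/64.4 = 0.01553 M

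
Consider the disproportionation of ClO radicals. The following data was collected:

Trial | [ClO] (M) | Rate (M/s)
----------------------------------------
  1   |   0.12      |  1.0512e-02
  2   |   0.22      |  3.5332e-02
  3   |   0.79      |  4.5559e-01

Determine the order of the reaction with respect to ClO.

second order (2)

Step 1: Compare trials to find order n where rate₂/rate₁ = ([ClO]₂/[ClO]₁)^n
Step 2: rate₂/rate₁ = 3.5332e-02/1.0512e-02 = 3.361
Step 3: [ClO]₂/[ClO]₁ = 0.22/0.12 = 1.833
Step 4: n = ln(3.361)/ln(1.833) = 2.00 ≈ 2
Step 5: The reaction is second order in ClO.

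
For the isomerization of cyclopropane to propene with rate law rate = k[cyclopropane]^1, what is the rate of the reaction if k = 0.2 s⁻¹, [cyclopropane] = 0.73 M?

0.146 M/s

Step 1: Identify the rate law: rate = k[cyclopropane]^1
Step 2: Substitute values: rate = 0.2 × (0.73)^1
Step 3: Calculate: rate = 0.2 × 0.73 = 0.146 M/s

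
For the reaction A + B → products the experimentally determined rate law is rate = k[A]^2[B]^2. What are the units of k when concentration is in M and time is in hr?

M⁻³·hr⁻¹

Step 1: Overall order = 2 + 2 = 4.
Step 2: rate has units M·hr⁻¹; [A]^2[B]^2 has units M^4.
Step 3: k = rate/([A]^2[B]^2), so units of k = M^(1-4)·hr⁻¹ = M⁻³·hr⁻¹.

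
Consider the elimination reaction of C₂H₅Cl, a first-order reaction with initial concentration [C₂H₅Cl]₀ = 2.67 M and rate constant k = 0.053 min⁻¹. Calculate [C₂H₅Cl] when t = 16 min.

1.143 M

Step 1: For a first-order reaction: [C₂H₅Cl] = [C₂H₅Cl]₀ × e^(-kt)
Step 2: [C₂H₅Cl] = 2.67 × e^(-0.053 × 16)
Step 3: [C₂H₅Cl] = 2.67 × e^(-0.848)
Step 4: [C₂H₅Cl] = 2.67 × 0.428271 = 1.143 M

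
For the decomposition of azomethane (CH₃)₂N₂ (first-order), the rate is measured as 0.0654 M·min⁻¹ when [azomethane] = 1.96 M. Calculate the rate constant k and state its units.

0.03337 min⁻¹

Step 1: rate = k[azomethane]^1, so k = rate / [azomethane]^1.
Step 2: k = 0.0654 / (1.96)^1 = 0.0654 / 1.96.
Step 3: k = 0.03337 min⁻¹.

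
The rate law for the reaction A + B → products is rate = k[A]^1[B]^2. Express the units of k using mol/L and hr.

(mol/L)⁻²·hr⁻¹

Step 1: Overall order = 1 + 2 = 3.
Step 2: rate has units mol/L·hr⁻¹; [A]^1[B]^2 has units (mol/L)^3.
Step 3: k = rate/([A]^1[B]^2), so units of k = (mol/L)^(1-3)·hr⁻¹ = (mol/L)⁻²·hr⁻¹.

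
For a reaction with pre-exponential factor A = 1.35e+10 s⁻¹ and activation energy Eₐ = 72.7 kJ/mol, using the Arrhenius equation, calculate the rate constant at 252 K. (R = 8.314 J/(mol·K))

1.15e-05 s⁻¹

Step 1: Use the Arrhenius equation: k = A × exp(-Eₐ/RT)
Step 2: Convert Eₐ to J/mol: 72.7 kJ/mol = 72700 J/mol
Step 3: Calculate the exponent: -Eₐ/(RT) = -72700/(8.314 × 252) = -34.69955
Step 4: k = 1.35e+10 × exp(-34.69955)
Step 5: k = 1.35e+10 × 8.51485e-16 = 1.1495e-05 s⁻¹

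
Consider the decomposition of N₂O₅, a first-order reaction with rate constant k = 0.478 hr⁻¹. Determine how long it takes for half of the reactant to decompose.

1.45 hr

Step 1: For a first-order reaction, t₁/₂ = ln(2)/k
Step 2: t₁/₂ = ln(2)/0.478
Step 3: t₁/₂ = 0.6931/0.478 = 1.45 hr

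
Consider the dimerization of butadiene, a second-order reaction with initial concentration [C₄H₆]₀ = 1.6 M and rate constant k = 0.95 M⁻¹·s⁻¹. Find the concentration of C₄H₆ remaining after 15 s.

0.06723 M

Step 1: For a second-order reaction: 1/[C₄H₆] = 1/[C₄H₆]₀ + kt
Step 2: 1/[C₄H₆] = 1/1.6 + 0.95 × 15
Step 3: 1/[C₄H₆] = 0.625 + 14.25 = 14.88
Step 4: [C₄H₆] = 1/14.88 = 0.06723 M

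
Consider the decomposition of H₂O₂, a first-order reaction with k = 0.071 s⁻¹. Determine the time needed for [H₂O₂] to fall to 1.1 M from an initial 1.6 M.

5.277 s

Step 1: For first-order: t = ln([H₂O₂]₀/[H₂O₂])/k
Step 2: t = ln(1.6/1.1)/0.071
Step 3: t = ln(1.455)/0.071
Step 4: t = 0.3747/0.071 = 5.277 s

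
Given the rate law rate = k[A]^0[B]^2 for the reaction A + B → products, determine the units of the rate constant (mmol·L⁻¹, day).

(mmol·L⁻¹)⁻¹·day⁻¹

Step 1: Overall order = 0 + 2 = 2.
Step 2: rate has units mmol·L⁻¹·day⁻¹; [A]^0[B]^2 has units (mmol·L⁻¹)^2.
Step 3: k = rate/([A]^0[B]^2), so units of k = (mmol·L⁻¹)^(1-2)·day⁻¹ = (mmol·L⁻¹)⁻¹·day⁻¹.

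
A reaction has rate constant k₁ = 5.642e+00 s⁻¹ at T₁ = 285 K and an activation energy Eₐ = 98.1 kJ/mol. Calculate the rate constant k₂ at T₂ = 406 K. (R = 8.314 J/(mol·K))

1.289e+06 s⁻¹

Step 1: Use the two-temperature Arrhenius form: ln(k₂/k₁) = -Eₐ/R × (1/T₂ - 1/T₁)
Step 2: Convert Eₐ to J/mol: 98.1 kJ/mol = 98100 J/mol
Step 3: 1/T₂ - 1/T₁ = 1/406 - 1/285 = -1.045718e-03 K⁻¹
Step 4: ln(k₂/k₁) = -98100/8.314 × -1.045718e-03 = 12.33882
Step 5: k₂ = k₁ × exp(12.33882) = 5.642e+00 × 2.28392e+05 = 1.289e+06 s⁻¹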